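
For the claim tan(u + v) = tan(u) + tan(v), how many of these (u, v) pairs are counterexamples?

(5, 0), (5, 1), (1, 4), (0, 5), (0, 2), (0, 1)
Testing each pair:
(5, 0): LHS = tan(5) ≈ -3.381, RHS = tan(5) ≈ -3.381 → satisfies claim
(5, 1): LHS = tan(6) ≈ -0.291, RHS = tan(5) + tan(1) ≈ -1.823 → counterexample
(1, 4): LHS = tan(5) ≈ -3.381, RHS = tan(4) + tan(1) ≈ 2.715 → counterexample
(0, 5): LHS = tan(5) ≈ -3.381, RHS = tan(5) ≈ -3.381 → satisfies claim
(0, 2): LHS = tan(2) ≈ -2.185, RHS = tan(2) ≈ -2.185 → satisfies claim
(0, 1): LHS = tan(1) ≈ 1.557, RHS = tan(1) ≈ 1.557 → satisfies claim

That makes 2 counterexamples.

Answer: 2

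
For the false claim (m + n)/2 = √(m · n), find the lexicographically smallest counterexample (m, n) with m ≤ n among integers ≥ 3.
At (3, 3): both sides equal 3, so it holds there.

Substituting (3, 4) into the claim:
LHS = (3 + 4)/2 = 7/2
RHS = √(3 · 4) = 2·√(3) ≈ 3.464

Since LHS ≠ RHS, this pair disproves the claim, and no lexicographically smaller pair (m ≤ n, integers ≥ 3) does.

For instance (5, 7) is also a counterexample (LHS = 6, RHS = √(35) ≈ 5.916), but it's lexicographically larger.

Answer: (m, n) = (3, 4)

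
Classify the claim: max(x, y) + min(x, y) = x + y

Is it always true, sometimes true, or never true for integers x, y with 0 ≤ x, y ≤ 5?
Always true

The identity holds for every pair in the range. For instance at (x, y) = (3, 0): both sides equal 3.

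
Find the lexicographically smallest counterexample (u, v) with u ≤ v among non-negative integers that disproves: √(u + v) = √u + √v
(u, v) = (1, 1)

At (0, 0): both sides equal 0, so it holds there.
At (0, 3): both sides equal √(3) ≈ 1.732, so it holds there.

Substituting (1, 1) into the claim:
LHS = √(1 + 1) = √(2) ≈ 1.414
RHS = √1 + √1 = 2

Since LHS ≠ RHS, this pair disproves the claim, and no lexicographically smaller pair (u ≤ v, non-negative integers) does.

For instance (5, 6) is also a counterexample (LHS = √(11) ≈ 3.317, RHS = √(5) + √(6) ≈ 4.686), but it's lexicographically larger.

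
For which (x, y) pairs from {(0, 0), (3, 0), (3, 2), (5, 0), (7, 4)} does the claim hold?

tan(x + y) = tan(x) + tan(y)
Testing each pair:
(0, 0): LHS = 0, RHS = 0 → holds
(3, 0): LHS = tan(3) ≈ -0.1425, RHS = tan(3) ≈ -0.1425 → holds
(3, 2): LHS = tan(5) ≈ -3.381, RHS = tan(2) + tan(3) ≈ -2.328 → fails
(5, 0): LHS = tan(5) ≈ -3.381, RHS = tan(5) ≈ -3.381 → holds
(7, 4): LHS = tan(11) ≈ -226, RHS = tan(7) + tan(4) ≈ 2.029 → fails

3 of 5 pairs satisfy the claim.

Answer: (0, 0), (3, 0), (5, 0)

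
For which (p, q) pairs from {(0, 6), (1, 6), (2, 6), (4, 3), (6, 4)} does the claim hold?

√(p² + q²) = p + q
Testing each pair:
(0, 6): LHS = 6, RHS = 6 → holds
(1, 6): LHS = √(37) ≈ 6.083, RHS = 7 → fails
(2, 6): LHS = 2·√(10) ≈ 6.325, RHS = 8 → fails
(4, 3): LHS = 5, RHS = 7 → fails
(6, 4): LHS = 2·√(13) ≈ 7.211, RHS = 10 → fails

1 of 5 pairs satisfies the claim.

Answer: (0, 6)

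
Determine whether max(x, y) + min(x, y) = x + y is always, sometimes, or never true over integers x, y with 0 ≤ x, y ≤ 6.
The identity holds for every pair in the range. For instance at (x, y) = (1, 3): both sides equal 4.

Answer: Always true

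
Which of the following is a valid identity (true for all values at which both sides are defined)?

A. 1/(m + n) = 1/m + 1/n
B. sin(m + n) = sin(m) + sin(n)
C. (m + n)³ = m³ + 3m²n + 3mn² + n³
A: fails at (2, 4) — LHS = 1/6, RHS = 3/4.
B: fails at (3, 7) — LHS = sin(10) ≈ -0.544, RHS = sin(3) + sin(7) ≈ 0.7981.
C: holds — e.g. at (3, 3), both sides equal 216.

Answer: C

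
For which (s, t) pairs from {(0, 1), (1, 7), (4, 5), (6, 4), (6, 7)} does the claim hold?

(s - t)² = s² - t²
None

Testing each pair:
(0, 1): LHS = 1, RHS = -1 → fails
(1, 7): LHS = 36, RHS = -48 → fails
(4, 5): LHS = 1, RHS = -9 → fails
(6, 4): LHS = 4, RHS = 20 → fails
(6, 7): LHS = 1, RHS = -13 → fails

No pair satisfies the claim.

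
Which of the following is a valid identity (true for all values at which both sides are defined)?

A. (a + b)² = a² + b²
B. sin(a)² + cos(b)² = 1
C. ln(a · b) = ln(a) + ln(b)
A: fails at (2, 7) — LHS = 81, RHS = 53.
B: fails at (0, 1) — LHS = cos(1)² ≈ 0.2919, RHS = 1.
C: holds — e.g. at (1, 2), both sides equal ln(2) ≈ 0.6931.

Answer: C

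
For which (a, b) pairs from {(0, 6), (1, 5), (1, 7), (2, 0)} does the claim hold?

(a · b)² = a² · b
(0, 6), (2, 0)

Testing each pair:
(0, 6): LHS = 0, RHS = 0 → holds
(1, 5): LHS = 25, RHS = 5 → fails
(1, 7): LHS = 49, RHS = 7 → fails
(2, 0): LHS = 0, RHS = 0 → holds

2 of 4 pairs satisfy the claim.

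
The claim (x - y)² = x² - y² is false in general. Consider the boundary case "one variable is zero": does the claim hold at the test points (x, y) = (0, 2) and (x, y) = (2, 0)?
Only at (2, 0)

At (0, 2): LHS = 4 ≠ RHS = -4
At (2, 0): LHS = 4, RHS = 4 → equal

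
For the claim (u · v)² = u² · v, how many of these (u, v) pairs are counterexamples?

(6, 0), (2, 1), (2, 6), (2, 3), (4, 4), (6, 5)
Testing each pair:
(6, 0): LHS = 0, RHS = 0 → satisfies claim
(2, 1): LHS = 4, RHS = 4 → satisfies claim
(2, 6): LHS = 144, RHS = 24 → counterexample
(2, 3): LHS = 36, RHS = 12 → counterexample
(4, 4): LHS = 256, RHS = 64 → counterexample
(6, 5): LHS = 900, RHS = 180 → counterexample

That makes 4 counterexamples.

Answer: 4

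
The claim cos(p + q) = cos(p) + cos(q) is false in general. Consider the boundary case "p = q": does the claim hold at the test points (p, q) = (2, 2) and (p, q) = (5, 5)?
At (2, 2): LHS = cos(4) ≈ -0.6536 ≠ RHS = 2·cos(2) ≈ -0.8323
At (5, 5): LHS = cos(10) ≈ -0.8391 ≠ RHS = 2·cos(5) ≈ 0.5673

Answer: No, fails at both test points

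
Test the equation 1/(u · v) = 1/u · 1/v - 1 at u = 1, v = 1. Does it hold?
Fails

Substituting u = 1, v = 1:

LHS = 1/(1 · 1) = 1
RHS = 1/1 · 1/1 - 1 = 0

LHS ≠ RHS, so the equation does not hold at this point.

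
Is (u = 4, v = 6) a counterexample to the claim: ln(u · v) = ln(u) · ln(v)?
Yes

Substituting u = 4, v = 6:
LHS = ln(4 · 6) = ln(24) ≈ 3.178
RHS = ln(4) · ln(6) ≈ 2.484

Since LHS ≠ RHS, this pair disproves the claim.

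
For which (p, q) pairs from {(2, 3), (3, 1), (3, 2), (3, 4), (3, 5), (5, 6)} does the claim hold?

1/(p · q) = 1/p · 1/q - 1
None

Testing each pair:
(2, 3): LHS = 1/6, RHS = -5/6 → fails
(3, 1): LHS = 1/3, RHS = -2/3 → fails
(3, 2): LHS = 1/6, RHS = -5/6 → fails
(3, 4): LHS = 1/12, RHS = -11/12 → fails
(3, 5): LHS = 1/15, RHS = -14/15 → fails
(5, 6): LHS = 1/30, RHS = -29/30 → fails

No pair satisfies the claim.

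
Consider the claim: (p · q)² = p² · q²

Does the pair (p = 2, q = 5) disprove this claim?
No

Substituting p = 2, q = 5:
LHS = (2 · 5)² = 100
RHS = 2² · 5² = 100

The sides agree, so this pair does not disprove the claim.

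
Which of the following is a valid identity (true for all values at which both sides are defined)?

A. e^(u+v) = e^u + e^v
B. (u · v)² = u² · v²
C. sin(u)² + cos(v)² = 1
A: fails at (4, 6) — LHS = e^10 ≈ 22026.5, RHS = e^4 + e^6 ≈ 458.
B: holds — e.g. at (4, 4), both sides equal 256.
C: fails at (3, 4) — LHS = sin(3)² + cos(4)² ≈ 0.4472, RHS = 1.

Answer: B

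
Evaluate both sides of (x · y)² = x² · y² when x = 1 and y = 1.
LHS = (1 · 1)² = 1
RHS = 1² · 1² = 1

LHS = RHS: the two sides agree.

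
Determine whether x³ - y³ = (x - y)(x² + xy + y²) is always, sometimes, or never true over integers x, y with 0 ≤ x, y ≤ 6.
Always true

The identity holds for every pair in the range. For instance at (x, y) = (4, 3): both sides equal 37.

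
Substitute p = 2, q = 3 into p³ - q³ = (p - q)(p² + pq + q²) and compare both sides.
LHS = 2³ - 3³ = -19
RHS = (2 - 3)(2² + 2·3 + 3²) = -19

LHS = RHS: the two sides agree.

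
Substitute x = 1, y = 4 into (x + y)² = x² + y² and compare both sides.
LHS = (1 + 4)² = 25
RHS = 1² + 4² = 17

LHS ≠ RHS, so the equation does not hold here.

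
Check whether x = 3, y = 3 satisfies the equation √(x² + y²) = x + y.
Fails

Substituting x = 3, y = 3:

LHS = √(3² + 3²) = 3·√(2) ≈ 4.243
RHS = 3 + 3 = 6

LHS ≠ RHS, so the equation does not hold at this point.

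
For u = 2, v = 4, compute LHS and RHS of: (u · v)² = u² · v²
LHS = (2 · 4)² = 64
RHS = 2² · 4² = 64

LHS = RHS: the two sides agree.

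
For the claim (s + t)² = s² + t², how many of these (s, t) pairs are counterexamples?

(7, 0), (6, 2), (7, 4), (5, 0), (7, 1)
Testing each pair:
(7, 0): LHS = 49, RHS = 49 → satisfies claim
(6, 2): LHS = 64, RHS = 40 → counterexample
(7, 4): LHS = 121, RHS = 65 → counterexample
(5, 0): LHS = 25, RHS = 25 → satisfies claim
(7, 1): LHS = 64, RHS = 50 → counterexample

That makes 3 counterexamples.

Answer: 3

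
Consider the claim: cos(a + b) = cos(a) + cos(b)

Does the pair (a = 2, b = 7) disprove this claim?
Substituting a = 2, b = 7:
LHS = cos(2 + 7) = cos(9) ≈ -0.9111
RHS = cos(2) + cos(7) ≈ 0.3378

Since LHS ≠ RHS, this pair disproves the claim.

Answer: Yes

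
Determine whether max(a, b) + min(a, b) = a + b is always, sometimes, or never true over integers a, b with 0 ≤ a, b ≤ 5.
Always true

The identity holds for every pair in the range. For instance at (a, b) = (3, 3): both sides equal 6.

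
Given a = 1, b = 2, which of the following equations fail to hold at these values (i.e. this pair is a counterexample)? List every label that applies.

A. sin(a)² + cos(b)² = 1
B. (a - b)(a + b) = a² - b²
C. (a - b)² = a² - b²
A, C

Evaluating each claim at the given values:
A. LHS = cos(2)² + sin(1)² ≈ 0.8813, RHS = 1 → fails here (LHS ≠ RHS)
B. LHS = -3, RHS = -3 → holds here (LHS = RHS)
C. LHS = 1, RHS = -3 → fails here (LHS ≠ RHS)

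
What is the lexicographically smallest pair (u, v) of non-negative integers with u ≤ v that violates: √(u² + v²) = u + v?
(u, v) = (1, 1)

Substituting (1, 1) into the claim:
LHS = √(1² + 1²) = √(2) ≈ 1.414
RHS = 1 + 1 = 2

Since LHS ≠ RHS, this pair disproves the claim, and no lexicographically smaller pair (u ≤ v, non-negative integers) does.

For instance (4, 7) is also a counterexample (LHS = √(65) ≈ 8.062, RHS = 11), but it's lexicographically larger.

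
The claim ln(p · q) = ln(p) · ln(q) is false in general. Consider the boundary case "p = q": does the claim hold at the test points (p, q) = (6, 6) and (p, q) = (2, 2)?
No, fails at both test points

At (6, 6): LHS = ln(36) ≈ 3.584 ≠ RHS = ln(6)² ≈ 3.21
At (2, 2): LHS = ln(4) ≈ 1.386 ≠ RHS = ln(2)² ≈ 0.4805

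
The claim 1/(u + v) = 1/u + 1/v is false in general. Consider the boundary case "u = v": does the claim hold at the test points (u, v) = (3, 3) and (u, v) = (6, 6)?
At (3, 3): LHS = 1/6 ≠ RHS = 2/3
At (6, 6): LHS = 1/12 ≠ RHS = 1/3

Answer: No, fails at both test points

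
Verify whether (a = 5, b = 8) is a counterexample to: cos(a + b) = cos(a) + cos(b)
Yes

Substituting a = 5, b = 8:
LHS = cos(5 + 8) = cos(13) ≈ 0.9074
RHS = cos(5) + cos(8) ≈ 0.1382

Since LHS ≠ RHS, this pair disproves the claim.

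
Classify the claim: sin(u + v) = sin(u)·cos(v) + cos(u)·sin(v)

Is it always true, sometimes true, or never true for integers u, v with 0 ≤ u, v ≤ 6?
Always true

The identity holds for every pair in the range. For instance at (u, v) = (6, 6): both sides equal sin(12) ≈ -0.5366.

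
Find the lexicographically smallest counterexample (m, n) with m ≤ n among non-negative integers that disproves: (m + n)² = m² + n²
Substituting (1, 1) into the claim:
LHS = (1 + 1)² = 4
RHS = 1² + 1² = 2

Since LHS ≠ RHS, this pair disproves the claim, and no lexicographically smaller pair (m ≤ n, non-negative integers) does.

For instance (4, 4) is also a counterexample (LHS = 64, RHS = 32), but it's lexicographically larger.

Answer: (m, n) = (1, 1)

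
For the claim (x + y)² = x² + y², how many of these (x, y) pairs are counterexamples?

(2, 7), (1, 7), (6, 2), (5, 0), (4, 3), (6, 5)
5

Testing each pair:
(2, 7): LHS = 81, RHS = 53 → counterexample
(1, 7): LHS = 64, RHS = 50 → counterexample
(6, 2): LHS = 64, RHS = 40 → counterexample
(5, 0): LHS = 25, RHS = 25 → satisfies claim
(4, 3): LHS = 49, RHS = 25 → counterexample
(6, 5): LHS = 121, RHS = 61 → counterexample

That makes 5 counterexamples.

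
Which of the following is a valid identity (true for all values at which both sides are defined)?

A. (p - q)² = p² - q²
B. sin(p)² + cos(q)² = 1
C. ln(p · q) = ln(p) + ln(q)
C

A: fails at (5, 8) — LHS = 9, RHS = -39.
B: fails at (3, 5) — LHS = sin(3)² + cos(5)² ≈ 0.1004, RHS = 1.
C: holds — e.g. at (3, 3), both sides equal ln(9) ≈ 2.197.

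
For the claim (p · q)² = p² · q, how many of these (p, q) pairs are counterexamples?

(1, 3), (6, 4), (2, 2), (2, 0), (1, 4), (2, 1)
Testing each pair:
(1, 3): LHS = 9, RHS = 3 → counterexample
(6, 4): LHS = 576, RHS = 144 → counterexample
(2, 2): LHS = 16, RHS = 8 → counterexample
(2, 0): LHS = 0, RHS = 0 → satisfies claim
(1, 4): LHS = 16, RHS = 4 → counterexample
(2, 1): LHS = 4, RHS = 4 → satisfies claim

That makes 4 counterexamples.

Answer: 4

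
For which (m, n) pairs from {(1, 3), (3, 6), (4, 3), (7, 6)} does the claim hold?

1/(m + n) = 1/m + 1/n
None

Testing each pair:
(1, 3): LHS = 1/4, RHS = 4/3 → fails
(3, 6): LHS = 1/9, RHS = 1/2 → fails
(4, 3): LHS = 1/7, RHS = 7/12 → fails
(7, 6): LHS = 1/13, RHS = 13/42 → fails

No pair satisfies the claim.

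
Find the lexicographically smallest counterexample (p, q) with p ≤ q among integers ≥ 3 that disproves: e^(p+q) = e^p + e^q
(p, q) = (3, 3)

Substituting (3, 3) into the claim:
LHS = e^(3+3) = e^6 ≈ 403.4
RHS = e^3 + e^3 = 2·e^3 ≈ 40.17

Since LHS ≠ RHS, this pair disproves the claim, and no lexicographically smaller pair (p ≤ q, integers ≥ 3) does.

For instance (3, 10) is also a counterexample (LHS = e^13 ≈ 442413.4, RHS = e^3 + e^10 ≈ 22046.6), but it's lexicographically larger.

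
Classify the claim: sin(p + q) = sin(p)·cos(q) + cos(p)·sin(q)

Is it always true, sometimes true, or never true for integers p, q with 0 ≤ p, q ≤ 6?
The identity holds for every pair in the range. For instance at (p, q) = (0, 5): both sides equal sin(5) ≈ -0.9589.

Answer: Always true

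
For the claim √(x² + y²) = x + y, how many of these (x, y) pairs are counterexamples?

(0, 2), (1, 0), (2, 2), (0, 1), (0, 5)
Testing each pair:
(0, 2): LHS = 2, RHS = 2 → satisfies claim
(1, 0): LHS = 1, RHS = 1 → satisfies claim
(2, 2): LHS = 2·√(2) ≈ 2.828, RHS = 4 → counterexample
(0, 1): LHS = 1, RHS = 1 → satisfies claim
(0, 5): LHS = 5, RHS = 5 → satisfies claim

That makes 1 counterexample.

Answer: 1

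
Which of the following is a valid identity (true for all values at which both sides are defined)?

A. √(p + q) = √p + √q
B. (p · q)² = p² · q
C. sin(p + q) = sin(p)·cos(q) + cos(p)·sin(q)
C

A: fails at (2, 3) — LHS = √(5) ≈ 2.236, RHS = √(2) + √(3) ≈ 3.146.
B: fails at (1, 5) — LHS = 25, RHS = 5.
C: holds — e.g. at (2, 5), both sides equal sin(7) ≈ 0.657.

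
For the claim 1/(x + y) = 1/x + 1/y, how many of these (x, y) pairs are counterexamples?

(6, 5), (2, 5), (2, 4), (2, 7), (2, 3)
Testing each pair:
(6, 5): LHS = 1/11, RHS = 11/30 → counterexample
(2, 5): LHS = 1/7, RHS = 7/10 → counterexample
(2, 4): LHS = 1/6, RHS = 3/4 → counterexample
(2, 7): LHS = 1/9, RHS = 9/14 → counterexample
(2, 3): LHS = 1/5, RHS = 5/6 → counterexample

That makes 5 counterexamples.

Answer: 5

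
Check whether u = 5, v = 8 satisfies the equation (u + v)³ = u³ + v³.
Fails

Substituting u = 5, v = 8:

LHS = (5 + 8)³ = 2197
RHS = 5³ + 8³ = 637

LHS ≠ RHS, so the equation does not hold at this point.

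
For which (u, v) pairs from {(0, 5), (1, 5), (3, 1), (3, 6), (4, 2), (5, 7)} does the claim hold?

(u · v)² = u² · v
(0, 5), (3, 1)

Testing each pair:
(0, 5): LHS = 0, RHS = 0 → holds
(1, 5): LHS = 25, RHS = 5 → fails
(3, 1): LHS = 9, RHS = 9 → holds
(3, 6): LHS = 324, RHS = 54 → fails
(4, 2): LHS = 64, RHS = 32 → fails
(5, 7): LHS = 1225, RHS = 175 → fails

2 of 6 pairs satisfy the claim.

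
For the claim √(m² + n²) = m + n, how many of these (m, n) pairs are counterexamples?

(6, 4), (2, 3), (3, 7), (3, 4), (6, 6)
Testing each pair:
(6, 4): LHS = 2·√(13) ≈ 7.211, RHS = 10 → counterexample
(2, 3): LHS = √(13) ≈ 3.606, RHS = 5 → counterexample
(3, 7): LHS = √(58) ≈ 7.616, RHS = 10 → counterexample
(3, 4): LHS = 5, RHS = 7 → counterexample
(6, 6): LHS = 6·√(2) ≈ 8.485, RHS = 12 → counterexample

That makes 5 counterexamples.

Answer: 5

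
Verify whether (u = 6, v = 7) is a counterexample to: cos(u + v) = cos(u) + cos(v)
Substituting u = 6, v = 7:
LHS = cos(6 + 7) = cos(13) ≈ 0.9074
RHS = cos(6) + cos(7) ≈ 1.714

Since LHS ≠ RHS, this pair disproves the claim.

Answer: Yes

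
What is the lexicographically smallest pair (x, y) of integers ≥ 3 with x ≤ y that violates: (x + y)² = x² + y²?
Substituting (3, 3) into the claim:
LHS = (3 + 3)² = 36
RHS = 3² + 3² = 18

Since LHS ≠ RHS, this pair disproves the claim, and no lexicographically smaller pair (x ≤ y, integers ≥ 3) does.

For instance (5, 6) is also a counterexample (LHS = 121, RHS = 61), but it's lexicographically larger.

Answer: (x, y) = (3, 3)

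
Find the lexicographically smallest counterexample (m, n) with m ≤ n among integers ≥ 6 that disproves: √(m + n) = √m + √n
(m, n) = (6, 6)

Substituting (6, 6) into the claim:
LHS = √(6 + 6) = 2·√(3) ≈ 3.464
RHS = √6 + √6 = 2·√(6) ≈ 4.899

Since LHS ≠ RHS, this pair disproves the claim, and no lexicographically smaller pair (m ≤ n, integers ≥ 6) does.

For instance (7, 12) is also a counterexample (LHS = √(19) ≈ 4.359, RHS = √(7) + 2·√(3) ≈ 6.11), but it's lexicographically larger.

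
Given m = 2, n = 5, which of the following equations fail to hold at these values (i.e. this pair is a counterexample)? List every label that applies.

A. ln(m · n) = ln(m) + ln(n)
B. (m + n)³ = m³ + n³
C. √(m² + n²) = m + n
B, C

Evaluating each claim at the given values:
A. LHS = ln(10) ≈ 2.303, RHS = ln(2) + ln(5) ≈ 2.303 → holds here (LHS = RHS)
B. LHS = 343, RHS = 133 → fails here (LHS ≠ RHS)
C. LHS = √(29) ≈ 5.385, RHS = 7 → fails here (LHS ≠ RHS)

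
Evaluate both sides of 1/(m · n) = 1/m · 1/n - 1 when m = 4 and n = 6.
LHS = 1/(4 · 6) = 1/24
RHS = 1/4 · 1/6 - 1 = -23/24

LHS ≠ RHS, so the equation does not hold here.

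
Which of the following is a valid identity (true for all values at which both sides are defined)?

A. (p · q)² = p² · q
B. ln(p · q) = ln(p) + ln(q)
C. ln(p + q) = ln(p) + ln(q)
A: fails at (2, 3) — LHS = 36, RHS = 12.
B: holds — e.g. at (2, 7), both sides equal ln(14) ≈ 2.639.
C: fails at (1, 2) — LHS = ln(3) ≈ 1.099, RHS = ln(2) ≈ 0.6931.

Answer: B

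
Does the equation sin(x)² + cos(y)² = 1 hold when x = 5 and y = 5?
Holds

Substituting x = 5, y = 5:

LHS = sin(5)² + cos(5)² = 1
RHS = 1

LHS = RHS, so the equation holds at this point.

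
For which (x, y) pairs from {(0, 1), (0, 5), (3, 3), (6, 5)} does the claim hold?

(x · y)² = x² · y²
All pairs

Testing each pair:
(0, 1): LHS = 0, RHS = 0 → holds
(0, 5): LHS = 0, RHS = 0 → holds
(3, 3): LHS = 81, RHS = 81 → holds
(6, 5): LHS = 900, RHS = 900 → holds

Every pair satisfies the claim.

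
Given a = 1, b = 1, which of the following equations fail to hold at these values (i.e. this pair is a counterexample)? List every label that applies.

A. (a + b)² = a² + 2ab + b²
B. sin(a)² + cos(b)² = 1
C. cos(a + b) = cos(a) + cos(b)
Evaluating each claim at the given values:
A. LHS = 4, RHS = 4 → holds here (LHS = RHS)
B. LHS = cos(1)² + sin(1)² = 1, RHS = 1 → holds here (LHS = RHS)
C. LHS = cos(2) ≈ -0.4161, RHS = 2·cos(1) ≈ 1.081 → fails here (LHS ≠ RHS)

Answer: C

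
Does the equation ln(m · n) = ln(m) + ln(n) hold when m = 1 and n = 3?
Substituting m = 1, n = 3:

LHS = ln(1 · 3) = ln(3) ≈ 1.099
RHS = ln(1) + ln(3) = ln(3) ≈ 1.099

LHS = RHS, so the equation holds at this point.

Answer: Holds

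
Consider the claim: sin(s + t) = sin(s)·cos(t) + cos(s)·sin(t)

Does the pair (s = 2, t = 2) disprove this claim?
Substituting s = 2, t = 2:
LHS = sin(2 + 2) = sin(4) ≈ -0.7568
RHS = sin(2)·cos(2) + cos(2)·sin(2) = 2·sin(2)·cos(2) ≈ -0.7568

The sides agree, so this pair does not disprove the claim.

Answer: No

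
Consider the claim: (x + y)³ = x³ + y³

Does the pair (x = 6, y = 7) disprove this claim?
Substituting x = 6, y = 7:
LHS = (6 + 7)³ = 2197
RHS = 6³ + 7³ = 559

Since LHS ≠ RHS, this pair disproves the claim.

Answer: Yes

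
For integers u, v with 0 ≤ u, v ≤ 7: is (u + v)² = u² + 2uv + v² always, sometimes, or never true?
The identity holds for every pair in the range. For instance at (u, v) = (0, 3): both sides equal 9.

Answer: Always true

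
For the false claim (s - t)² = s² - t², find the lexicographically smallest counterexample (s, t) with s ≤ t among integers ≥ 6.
Substituting (6, 7) into the claim:
LHS = (6 - 7)² = 1
RHS = 6² - 7² = -13

Since LHS ≠ RHS, this pair disproves the claim, and no lexicographically smaller pair (s ≤ t, integers ≥ 6) does.

For instance (8, 12) is also a counterexample (LHS = 16, RHS = -80), but it's lexicographically larger.

Answer: (s, t) = (6, 7)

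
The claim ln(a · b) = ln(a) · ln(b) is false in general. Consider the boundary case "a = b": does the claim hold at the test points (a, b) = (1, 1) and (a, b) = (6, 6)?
At (1, 1): LHS = 0, RHS = 0 → equal
At (6, 6): LHS = ln(36) ≈ 3.584 ≠ RHS = ln(6)² ≈ 3.21

Answer: Only at (1, 1)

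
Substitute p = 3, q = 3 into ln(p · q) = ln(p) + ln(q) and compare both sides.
LHS = ln(3 · 3) = ln(9) ≈ 2.197
RHS = ln(3) + ln(3) = 2·ln(3) ≈ 2.197

LHS = RHS: the two sides agree.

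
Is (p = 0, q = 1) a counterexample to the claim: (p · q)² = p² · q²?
Substituting p = 0, q = 1:
LHS = (0 · 1)² = 0
RHS = 0² · 1² = 0

The sides agree, so this pair does not disprove the claim.

Answer: No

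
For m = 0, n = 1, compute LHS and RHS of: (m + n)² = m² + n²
LHS = (0 + 1)² = 1
RHS = 0² + 1² = 1

LHS = RHS: the two sides agree.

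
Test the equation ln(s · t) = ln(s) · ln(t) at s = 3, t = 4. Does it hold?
Substituting s = 3, t = 4:

LHS = ln(3 · 4) = ln(12) ≈ 2.485
RHS = ln(3) · ln(4) ≈ 1.523

LHS ≠ RHS, so the equation does not hold at this point.

Answer: Fails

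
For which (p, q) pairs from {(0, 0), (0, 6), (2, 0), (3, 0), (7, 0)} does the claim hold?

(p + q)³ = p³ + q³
Testing each pair:
(0, 0): LHS = 0, RHS = 0 → holds
(0, 6): LHS = 216, RHS = 216 → holds
(2, 0): LHS = 8, RHS = 8 → holds
(3, 0): LHS = 27, RHS = 27 → holds
(7, 0): LHS = 343, RHS = 343 → holds

Every pair satisfies the claim.

Answer: All pairs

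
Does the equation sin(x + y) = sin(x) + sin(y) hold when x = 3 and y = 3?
Substituting x = 3, y = 3:

LHS = sin(3 + 3) = sin(6) ≈ -0.2794
RHS = sin(3) + sin(3) = 2·sin(3) ≈ 0.2822

LHS ≠ RHS, so the equation does not hold at this point.

Answer: Fails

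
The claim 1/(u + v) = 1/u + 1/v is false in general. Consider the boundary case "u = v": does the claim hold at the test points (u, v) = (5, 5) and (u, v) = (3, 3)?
No, fails at both test points

At (5, 5): LHS = 1/10 ≠ RHS = 2/5
At (3, 3): LHS = 1/6 ≠ RHS = 2/3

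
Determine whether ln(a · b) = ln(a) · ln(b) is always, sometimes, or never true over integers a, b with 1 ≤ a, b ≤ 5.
Sometimes true

It holds at (a, b) = (1, 1) (both sides equal 0), but fails at (a, b) = (4, 2) (LHS = ln(8) ≈ 2.079, RHS = ln(2)·ln(4) ≈ 0.9609).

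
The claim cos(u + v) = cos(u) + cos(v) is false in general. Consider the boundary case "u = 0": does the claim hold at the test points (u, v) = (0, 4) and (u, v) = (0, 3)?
No, fails at both test points

At (0, 4): LHS = cos(4) ≈ -0.6536 ≠ RHS = cos(4) + 1 ≈ 0.3464
At (0, 3): LHS = cos(3) ≈ -0.99 ≠ RHS = cos(3) + 1 ≈ 0.01001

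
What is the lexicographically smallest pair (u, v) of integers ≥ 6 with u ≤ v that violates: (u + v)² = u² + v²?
Substituting (6, 6) into the claim:
LHS = (6 + 6)² = 144
RHS = 6² + 6² = 72

Since LHS ≠ RHS, this pair disproves the claim, and no lexicographically smaller pair (u ≤ v, integers ≥ 6) does.

For instance (6, 10) is also a counterexample (LHS = 256, RHS = 136), but it's lexicographically larger.

Answer: (u, v) = (6, 6)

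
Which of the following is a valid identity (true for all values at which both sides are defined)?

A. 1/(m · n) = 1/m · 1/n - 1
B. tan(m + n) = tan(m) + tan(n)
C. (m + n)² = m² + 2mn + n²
C

A: fails at (4, 4) — LHS = 1/16, RHS = -15/16.
B: fails at (5, 8) — LHS = tan(13) ≈ 0.463, RHS = tan(8) + tan(5) ≈ -10.18.
C: holds — e.g. at (2, 5), both sides equal 49.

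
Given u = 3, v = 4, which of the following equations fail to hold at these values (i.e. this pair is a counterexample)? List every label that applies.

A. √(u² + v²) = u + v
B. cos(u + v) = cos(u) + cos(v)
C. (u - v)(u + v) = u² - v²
Evaluating each claim at the given values:
A. LHS = 5, RHS = 7 → fails here (LHS ≠ RHS)
B. LHS = cos(7) ≈ 0.7539, RHS = cos(3) + cos(4) ≈ -1.644 → fails here (LHS ≠ RHS)
C. LHS = -7, RHS = -7 → holds here (LHS = RHS)

Answer: A, B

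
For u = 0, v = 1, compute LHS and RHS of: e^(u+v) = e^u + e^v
LHS = e^(0+1) = e ≈ 2.718
RHS = e^0 + e^1 = 1 + e ≈ 3.718

LHS ≠ RHS (they differ by about 1), so the equation does not hold here.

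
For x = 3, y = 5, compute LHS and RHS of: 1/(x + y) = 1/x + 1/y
LHS = 1/(3 + 5) = 1/8
RHS = 1/3 + 1/5 = 8/15

LHS ≠ RHS, so the equation does not hold here.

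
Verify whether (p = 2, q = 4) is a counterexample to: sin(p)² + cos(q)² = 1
Yes

Substituting p = 2, q = 4:
LHS = sin(2)² + cos(4)² ≈ 1.254
RHS = 1

Since LHS ≠ RHS, this pair disproves the claim.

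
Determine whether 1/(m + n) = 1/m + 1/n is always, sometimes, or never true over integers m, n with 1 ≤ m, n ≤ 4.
Never true

The claim fails for every pair in the range. For instance at (m, n) = (1, 3): LHS = 1/4, RHS = 4/3.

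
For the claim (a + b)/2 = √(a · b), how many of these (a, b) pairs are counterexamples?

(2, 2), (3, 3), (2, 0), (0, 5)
Testing each pair:
(2, 2): LHS = 2, RHS = 2 → satisfies claim
(3, 3): LHS = 3, RHS = 3 → satisfies claim
(2, 0): LHS = 1, RHS = 0 → counterexample
(0, 5): LHS = 5/2, RHS = 0 → counterexample

That makes 2 counterexamples.

Answer: 2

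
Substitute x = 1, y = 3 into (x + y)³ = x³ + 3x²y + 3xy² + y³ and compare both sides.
LHS = (1 + 3)³ = 64
RHS = 1³ + 3·1²·3 + 3·1·3² + 3³ = 64

LHS = RHS: the two sides agree.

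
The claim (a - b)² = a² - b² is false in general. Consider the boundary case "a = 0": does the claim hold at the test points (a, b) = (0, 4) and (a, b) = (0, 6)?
No, fails at both test points

At (0, 4): LHS = 16 ≠ RHS = -16
At (0, 6): LHS = 36 ≠ RHS = -36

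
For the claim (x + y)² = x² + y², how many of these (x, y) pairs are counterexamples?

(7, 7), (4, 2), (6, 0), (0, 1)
2

Testing each pair:
(7, 7): LHS = 196, RHS = 98 → counterexample
(4, 2): LHS = 36, RHS = 20 → counterexample
(6, 0): LHS = 36, RHS = 36 → satisfies claim
(0, 1): LHS = 1, RHS = 1 → satisfies claim

That makes 2 counterexamples.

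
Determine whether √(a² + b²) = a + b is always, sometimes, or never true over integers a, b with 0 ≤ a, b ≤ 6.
It holds at (a, b) = (1, 0) (both sides equal 1), but fails at (a, b) = (3, 5) (LHS = √(34) ≈ 5.831, RHS = 8).

Answer: Sometimes true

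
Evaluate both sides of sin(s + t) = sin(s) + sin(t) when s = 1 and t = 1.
LHS = sin(1 + 1) = sin(2) ≈ 0.9093
RHS = sin(1) + sin(1) = 2·sin(1) ≈ 1.683

LHS ≠ RHS (they differ by about 0.7736), so the equation does not hold here.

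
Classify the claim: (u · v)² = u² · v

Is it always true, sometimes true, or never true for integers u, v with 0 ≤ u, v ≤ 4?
It holds at (u, v) = (2, 0) (both sides equal 0), but fails at (u, v) = (3, 4) (LHS = 144, RHS = 36).

Answer: Sometimes true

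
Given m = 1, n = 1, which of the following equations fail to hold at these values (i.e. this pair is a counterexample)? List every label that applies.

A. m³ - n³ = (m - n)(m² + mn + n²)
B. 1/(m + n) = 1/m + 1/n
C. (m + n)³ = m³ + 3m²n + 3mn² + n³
Evaluating each claim at the given values:
A. LHS = 0, RHS = 0 → holds here (LHS = RHS)
B. LHS = 1/2, RHS = 2 → fails here (LHS ≠ RHS)
C. LHS = 8, RHS = 8 → holds here (LHS = RHS)

Answer: B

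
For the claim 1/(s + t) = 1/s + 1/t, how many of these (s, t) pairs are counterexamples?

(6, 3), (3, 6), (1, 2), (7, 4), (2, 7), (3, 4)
6

Testing each pair:
(6, 3): LHS = 1/9, RHS = 1/2 → counterexample
(3, 6): LHS = 1/9, RHS = 1/2 → counterexample
(1, 2): LHS = 1/3, RHS = 3/2 → counterexample
(7, 4): LHS = 1/11, RHS = 11/28 → counterexample
(2, 7): LHS = 1/9, RHS = 9/14 → counterexample
(3, 4): LHS = 1/7, RHS = 7/12 → counterexample

That makes 6 counterexamples.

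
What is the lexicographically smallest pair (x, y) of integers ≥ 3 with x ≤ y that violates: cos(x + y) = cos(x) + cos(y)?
Substituting (3, 3) into the claim:
LHS = cos(3 + 3) = cos(6) ≈ 0.9602
RHS = cos(3) + cos(3) = 2·cos(3) ≈ -1.98

Since LHS ≠ RHS, this pair disproves the claim, and no lexicographically smaller pair (x ≤ y, integers ≥ 3) does.

For instance (4, 4) is also a counterexample (LHS = cos(8) ≈ -0.1455, RHS = 2·cos(4) ≈ -1.307), but it's lexicographically larger.

Answer: (x, y) = (3, 3)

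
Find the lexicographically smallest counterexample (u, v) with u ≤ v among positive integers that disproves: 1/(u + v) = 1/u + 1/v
Substituting (1, 1) into the claim:
LHS = 1/(1 + 1) = 1/2
RHS = 1/1 + 1/1 = 2

Since LHS ≠ RHS, this pair disproves the claim, and no lexicographically smaller pair (u ≤ v, positive integers) does.

For instance (2, 8) is also a counterexample (LHS = 1/10, RHS = 5/8), but it's lexicographically larger.

Answer: (u, v) = (1, 1)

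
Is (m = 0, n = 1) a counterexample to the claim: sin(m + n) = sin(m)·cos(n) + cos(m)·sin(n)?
No

Substituting m = 0, n = 1:
LHS = sin(0 + 1) = sin(1) ≈ 0.8415
RHS = sin(0)·cos(1) + cos(0)·sin(1) = sin(1) ≈ 0.8415

The sides agree, so this pair does not disprove the claim.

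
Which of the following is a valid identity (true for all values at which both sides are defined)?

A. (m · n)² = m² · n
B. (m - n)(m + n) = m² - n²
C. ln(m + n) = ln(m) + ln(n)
A: fails at (5, 5) — LHS = 625, RHS = 125.
B: holds — e.g. at (2, 7), both sides equal -45.
C: fails at (3, 4) — LHS = ln(7) ≈ 1.946, RHS = ln(3) + ln(4) ≈ 2.485.

Answer: B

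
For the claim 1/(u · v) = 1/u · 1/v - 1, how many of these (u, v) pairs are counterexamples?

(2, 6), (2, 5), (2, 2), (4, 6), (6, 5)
Testing each pair:
(2, 6): LHS = 1/12, RHS = -11/12 → counterexample
(2, 5): LHS = 1/10, RHS = -9/10 → counterexample
(2, 2): LHS = 1/4, RHS = -3/4 → counterexample
(4, 6): LHS = 1/24, RHS = -23/24 → counterexample
(6, 5): LHS = 1/30, RHS = -29/30 → counterexample

That makes 5 counterexamples.

Answer: 5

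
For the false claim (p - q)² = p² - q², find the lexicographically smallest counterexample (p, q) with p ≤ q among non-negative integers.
(p, q) = (0, 1)

At (0, 0): both sides equal 0, so it holds there.

Substituting (0, 1) into the claim:
LHS = (0 - 1)² = 1
RHS = 0² - 1² = -1

Since LHS ≠ RHS, this pair disproves the claim, and no lexicographically smaller pair (p ≤ q, non-negative integers) does.

For instance (0, 6) is also a counterexample (LHS = 36, RHS = -36), but it's lexicographically larger.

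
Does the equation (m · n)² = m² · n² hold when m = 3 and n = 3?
Substituting m = 3, n = 3:

LHS = (3 · 3)² = 81
RHS = 3² · 3² = 81

LHS = RHS, so the equation holds at this point.

Answer: Holds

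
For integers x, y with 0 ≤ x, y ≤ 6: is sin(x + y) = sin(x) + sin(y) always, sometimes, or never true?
It holds at (x, y) = (0, 3) (both sides equal sin(3) ≈ 0.1411), but fails at (x, y) = (3, 6) (LHS = sin(9) ≈ 0.4121, RHS = sin(6) + sin(3) ≈ -0.1383).

Answer: Sometimes true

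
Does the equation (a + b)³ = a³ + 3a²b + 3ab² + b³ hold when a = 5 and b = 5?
Holds

Substituting a = 5, b = 5:

LHS = (5 + 5)³ = 1000
RHS = 5³ + 3·5²·5 + 3·5·5² + 5³ = 1000

LHS = RHS, so the equation holds at this point.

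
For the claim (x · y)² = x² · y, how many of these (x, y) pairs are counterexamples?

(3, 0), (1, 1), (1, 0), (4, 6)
1

Testing each pair:
(3, 0): LHS = 0, RHS = 0 → satisfies claim
(1, 1): LHS = 1, RHS = 1 → satisfies claim
(1, 0): LHS = 0, RHS = 0 → satisfies claim
(4, 6): LHS = 576, RHS = 96 → counterexample

That makes 1 counterexample.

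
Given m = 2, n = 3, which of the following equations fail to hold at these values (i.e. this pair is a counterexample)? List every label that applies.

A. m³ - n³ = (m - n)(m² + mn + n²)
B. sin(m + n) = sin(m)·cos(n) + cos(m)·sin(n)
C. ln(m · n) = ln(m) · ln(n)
C

Evaluating each claim at the given values:
A. LHS = -19, RHS = -19 → holds here (LHS = RHS)
B. LHS = sin(5) ≈ -0.9589, RHS = sin(2)·cos(3) + sin(3)·cos(2) ≈ -0.9589 → holds here (LHS = RHS)
C. LHS = ln(6) ≈ 1.792, RHS = ln(2)·ln(3) ≈ 0.7615 → fails here (LHS ≠ RHS)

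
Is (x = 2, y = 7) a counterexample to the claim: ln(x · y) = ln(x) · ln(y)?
Yes

Substituting x = 2, y = 7:
LHS = ln(2 · 7) = ln(14) ≈ 2.639
RHS = ln(2) · ln(7) ≈ 1.349

Since LHS ≠ RHS, this pair disproves the claim.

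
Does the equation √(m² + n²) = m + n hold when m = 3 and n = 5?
Substituting m = 3, n = 5:

LHS = √(3² + 5²) = √(34) ≈ 5.831
RHS = 3 + 5 = 8

LHS ≠ RHS, so the equation does not hold at this point.

Answer: Fails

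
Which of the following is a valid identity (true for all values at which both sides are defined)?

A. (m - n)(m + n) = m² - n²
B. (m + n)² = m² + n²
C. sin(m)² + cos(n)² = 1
A: holds — e.g. at (1, 5), both sides equal -24.
B: fails at (2, 2) — LHS = 16, RHS = 8.
C: fails at (2, 3) — LHS = sin(2)² + cos(3)² ≈ 1.807, RHS = 1.

Answer: A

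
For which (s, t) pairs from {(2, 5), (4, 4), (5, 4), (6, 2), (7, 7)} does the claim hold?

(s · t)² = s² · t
Testing each pair:
(2, 5): LHS = 100, RHS = 20 → fails
(4, 4): LHS = 256, RHS = 64 → fails
(5, 4): LHS = 400, RHS = 100 → fails
(6, 2): LHS = 144, RHS = 72 → fails
(7, 7): LHS = 2401, RHS = 343 → fails

No pair satisfies the claim.

Answer: None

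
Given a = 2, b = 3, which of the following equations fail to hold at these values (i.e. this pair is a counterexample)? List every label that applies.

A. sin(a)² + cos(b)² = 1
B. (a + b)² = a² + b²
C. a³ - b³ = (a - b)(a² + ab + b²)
A, B

Evaluating each claim at the given values:
A. LHS = sin(2)² + cos(3)² ≈ 1.807, RHS = 1 → fails here (LHS ≠ RHS)
B. LHS = 25, RHS = 13 → fails here (LHS ≠ RHS)
C. LHS = -19, RHS = -19 → holds here (LHS = RHS)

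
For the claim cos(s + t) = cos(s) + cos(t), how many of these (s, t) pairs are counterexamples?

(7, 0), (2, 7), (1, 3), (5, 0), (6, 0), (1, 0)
6

Testing each pair:
(7, 0): LHS = cos(7) ≈ 0.7539, RHS = cos(7) + 1 ≈ 1.754 → counterexample
(2, 7): LHS = cos(9) ≈ -0.9111, RHS = cos(2) + cos(7) ≈ 0.3378 → counterexample
(1, 3): LHS = cos(4) ≈ -0.6536, RHS = cos(3) + cos(1) ≈ -0.4497 → counterexample
(5, 0): LHS = cos(5) ≈ 0.2837, RHS = cos(5) + 1 ≈ 1.284 → counterexample
(6, 0): LHS = cos(6) ≈ 0.9602, RHS = cos(6) + 1 ≈ 1.96 → counterexample
(1, 0): LHS = cos(1) ≈ 0.5403, RHS = cos(1) + 1 ≈ 1.54 → counterexample

That makes 6 counterexamples.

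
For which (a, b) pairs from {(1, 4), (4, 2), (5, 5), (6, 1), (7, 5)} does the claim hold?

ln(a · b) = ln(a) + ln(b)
All pairs

Testing each pair:
(1, 4): LHS = ln(4) ≈ 1.386, RHS = ln(4) ≈ 1.386 → holds
(4, 2): LHS = ln(8) ≈ 2.079, RHS = ln(2) + ln(4) ≈ 2.079 → holds
(5, 5): LHS = ln(25) ≈ 3.219, RHS = 2·ln(5) ≈ 3.219 → holds
(6, 1): LHS = ln(6) ≈ 1.792, RHS = ln(6) ≈ 1.792 → holds
(7, 5): LHS = ln(35) ≈ 3.555, RHS = ln(5) + ln(7) ≈ 3.555 → holds

Every pair satisfies the claim.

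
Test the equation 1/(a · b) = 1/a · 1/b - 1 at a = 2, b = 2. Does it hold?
Substituting a = 2, b = 2:

LHS = 1/(2 · 2) = 1/4
RHS = 1/2 · 1/2 - 1 = -3/4

LHS ≠ RHS, so the equation does not hold at this point.

Answer: Fails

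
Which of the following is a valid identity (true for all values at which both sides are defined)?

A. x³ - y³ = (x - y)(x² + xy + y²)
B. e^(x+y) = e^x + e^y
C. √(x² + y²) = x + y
A: holds — e.g. at (1, 5), both sides equal -124.
B: fails at (3, 3) — LHS = e^6 ≈ 403.4, RHS = 2·e^3 ≈ 40.17.
C: fails at (4, 4) — LHS = 4·√(2) ≈ 5.657, RHS = 8.

Answer: A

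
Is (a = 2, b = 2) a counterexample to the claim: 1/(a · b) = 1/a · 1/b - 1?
Yes

Substituting a = 2, b = 2:
LHS = 1/(2 · 2) = 1/4
RHS = 1/2 · 1/2 - 1 = -3/4

Since LHS ≠ RHS, this pair disproves the claim.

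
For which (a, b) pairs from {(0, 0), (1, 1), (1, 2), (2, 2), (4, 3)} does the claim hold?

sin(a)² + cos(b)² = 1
Testing each pair:
(0, 0): LHS = 1, RHS = 1 → holds
(1, 1): LHS = cos(1)² + sin(1)² = 1, RHS = 1 → holds
(1, 2): LHS = cos(2)² + sin(1)² ≈ 0.8813, RHS = 1 → fails
(2, 2): LHS = cos(2)² + sin(2)² = 1, RHS = 1 → holds
(4, 3): LHS = sin(4)² + cos(3)² ≈ 1.553, RHS = 1 → fails

3 of 5 pairs satisfy the claim.

Answer: (0, 0), (1, 1), (2, 2)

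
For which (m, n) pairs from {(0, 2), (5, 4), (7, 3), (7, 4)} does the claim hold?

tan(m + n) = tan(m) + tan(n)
Testing each pair:
(0, 2): LHS = tan(2) ≈ -2.185, RHS = tan(2) ≈ -2.185 → holds
(5, 4): LHS = tan(9) ≈ -0.4523, RHS = tan(5) + tan(4) ≈ -2.223 → fails
(7, 3): LHS = tan(10) ≈ 0.6484, RHS = tan(3) + tan(7) ≈ 0.7289 → fails
(7, 4): LHS = tan(11) ≈ -226, RHS = tan(7) + tan(4) ≈ 2.029 → fails

1 of 4 pairs satisfies the claim.

Answer: (0, 2)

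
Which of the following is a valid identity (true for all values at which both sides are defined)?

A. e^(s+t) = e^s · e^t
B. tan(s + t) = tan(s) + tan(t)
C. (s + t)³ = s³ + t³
A

A: holds — e.g. at (3, 3), both sides equal e^6 ≈ 403.4.
B: fails at (2, 5) — LHS = tan(7) ≈ 0.8714, RHS = tan(5) + tan(2) ≈ -5.566.
C: fails at (5, 8) — LHS = 2197, RHS = 637.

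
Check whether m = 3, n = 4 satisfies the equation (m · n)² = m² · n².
Holds

Substituting m = 3, n = 4:

LHS = (3 · 4)² = 144
RHS = 3² · 4² = 144

LHS = RHS, so the equation holds at this point.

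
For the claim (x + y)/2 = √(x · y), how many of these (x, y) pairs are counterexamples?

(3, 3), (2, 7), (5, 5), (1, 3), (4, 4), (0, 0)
Testing each pair:
(3, 3): LHS = 3, RHS = 3 → satisfies claim
(2, 7): LHS = 9/2, RHS = √(14) ≈ 3.742 → counterexample
(5, 5): LHS = 5, RHS = 5 → satisfies claim
(1, 3): LHS = 2, RHS = √(3) ≈ 1.732 → counterexample
(4, 4): LHS = 4, RHS = 4 → satisfies claim
(0, 0): LHS = 0, RHS = 0 → satisfies claim

That makes 2 counterexamples.

Answer: 2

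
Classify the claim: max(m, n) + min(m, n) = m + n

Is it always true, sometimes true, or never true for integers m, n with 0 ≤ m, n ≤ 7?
The identity holds for every pair in the range. For instance at (m, n) = (1, 5): both sides equal 6.

Answer: Always true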